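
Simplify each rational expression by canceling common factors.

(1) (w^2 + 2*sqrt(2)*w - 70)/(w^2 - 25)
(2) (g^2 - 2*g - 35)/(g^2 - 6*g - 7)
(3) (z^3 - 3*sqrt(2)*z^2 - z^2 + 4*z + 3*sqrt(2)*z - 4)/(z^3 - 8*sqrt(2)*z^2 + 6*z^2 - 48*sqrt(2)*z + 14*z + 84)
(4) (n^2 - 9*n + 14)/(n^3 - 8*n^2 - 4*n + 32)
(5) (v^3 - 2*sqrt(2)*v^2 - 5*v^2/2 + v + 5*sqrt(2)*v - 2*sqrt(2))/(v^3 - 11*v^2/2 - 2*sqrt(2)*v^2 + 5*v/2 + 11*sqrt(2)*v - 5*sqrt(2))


(1) = (w^2 + 2*sqrt(2)*w - 70)/(w^2 - 25)
(2) = (g + 5)/(g + 1)
(3) = (z^2 + z*(-2*sqrt(2) - 1) + 2*sqrt(2))/(z^2 + z*(6 - 7*sqrt(2)) - 42*sqrt(2))
(4) = (n - 7)/(n^2 - 6*n - 16)
(5) = (4*v - 8)/(4*v - 20)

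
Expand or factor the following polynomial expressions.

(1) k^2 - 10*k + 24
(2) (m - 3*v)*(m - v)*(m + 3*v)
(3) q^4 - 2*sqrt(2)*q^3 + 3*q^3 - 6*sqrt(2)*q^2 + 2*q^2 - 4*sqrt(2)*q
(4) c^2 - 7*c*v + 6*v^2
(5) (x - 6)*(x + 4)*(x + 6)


(1) = (k - 6)*(k - 4)
(2) = m^3 - m^2*v - 9*m*v^2 + 9*v^3
(3) = q*(q + 1)*(q + 2)*(q - 2*sqrt(2))
(4) = (c - 6*v)*(c - v)
(5) = x^3 + 4*x^2 - 36*x - 144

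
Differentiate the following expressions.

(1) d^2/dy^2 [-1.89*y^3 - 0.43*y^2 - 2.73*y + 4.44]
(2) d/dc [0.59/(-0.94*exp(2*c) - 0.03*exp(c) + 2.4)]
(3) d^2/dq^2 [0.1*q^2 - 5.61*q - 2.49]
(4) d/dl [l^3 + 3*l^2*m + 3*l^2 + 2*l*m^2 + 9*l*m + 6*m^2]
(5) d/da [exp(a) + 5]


(1) = -11.34*y - 0.86
(2) = (1.1092*exp(c) + 0.0177)*exp(c)/(0.94*exp(2*c) + 0.03*exp(c) - 2.4)^2
(3) = 0.200000000000000
(4) = 3*l^2 + 6*l*m + 6*l + 2*m^2 + 9*m
(5) = exp(a)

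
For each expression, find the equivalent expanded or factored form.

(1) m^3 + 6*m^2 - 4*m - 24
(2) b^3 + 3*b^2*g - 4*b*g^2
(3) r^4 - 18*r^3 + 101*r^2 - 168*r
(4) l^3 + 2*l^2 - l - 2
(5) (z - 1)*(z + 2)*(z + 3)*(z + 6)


(1) = (m - 2)*(m + 2)*(m + 6)
(2) = b*(b - g)*(b + 4*g)
(3) = r*(r - 8)*(r - 7)*(r - 3)
(4) = (l - 1)*(l + 1)*(l + 2)
(5) = z^4 + 10*z^3 + 25*z^2 - 36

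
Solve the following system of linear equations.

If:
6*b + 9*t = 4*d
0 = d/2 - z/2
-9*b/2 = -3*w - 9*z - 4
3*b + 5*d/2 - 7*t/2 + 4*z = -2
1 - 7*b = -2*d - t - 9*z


Then:
b = -323/1781
d = -372/1781
t = 50/1781
w = -10459/10686
z = -372/1781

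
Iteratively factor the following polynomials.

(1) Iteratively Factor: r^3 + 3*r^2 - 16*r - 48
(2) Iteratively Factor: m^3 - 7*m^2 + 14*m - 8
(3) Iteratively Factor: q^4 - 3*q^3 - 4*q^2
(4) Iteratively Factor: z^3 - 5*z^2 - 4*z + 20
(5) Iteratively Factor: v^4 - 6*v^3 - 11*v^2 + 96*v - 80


(1) = (r + 4)*(r^2 - r - 12) = (r - 4)*(r + 4)*(r + 3)
(2) = (m - 4)*(m^2 - 3*m + 2) = (m - 4)*(m - 2)*(m - 1)
(3) = (q + 1)*(q^3 - 4*q^2) = q*(q + 1)*(q^2 - 4*q) = q*(q - 4)*(q + 1)*(q)
(4) = (z + 2)*(z^2 - 7*z + 10) = (z - 2)*(z + 2)*(z - 5)
(5) = (v - 5)*(v^3 - v^2 - 16*v + 16) = (v - 5)*(v - 1)*(v^2 - 16) = (v - 5)*(v - 4)*(v - 1)*(v + 4)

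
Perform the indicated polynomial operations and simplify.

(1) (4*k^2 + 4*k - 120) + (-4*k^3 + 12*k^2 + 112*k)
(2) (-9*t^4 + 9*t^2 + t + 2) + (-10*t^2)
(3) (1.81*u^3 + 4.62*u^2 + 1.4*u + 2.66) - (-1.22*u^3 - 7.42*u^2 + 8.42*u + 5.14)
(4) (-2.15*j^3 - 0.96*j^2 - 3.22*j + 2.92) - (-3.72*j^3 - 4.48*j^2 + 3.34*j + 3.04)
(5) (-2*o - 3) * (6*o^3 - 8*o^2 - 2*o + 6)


(1) = -4*k^3 + 16*k^2 + 116*k - 120
(2) = -9*t^4 - t^2 + t + 2
(3) = 3.03*u^3 + 12.04*u^2 - 7.02*u - 2.48
(4) = 1.57*j^3 + 3.52*j^2 - 6.56*j - 0.12
(5) = -12*o^4 - 2*o^3 + 28*o^2 - 6*o - 18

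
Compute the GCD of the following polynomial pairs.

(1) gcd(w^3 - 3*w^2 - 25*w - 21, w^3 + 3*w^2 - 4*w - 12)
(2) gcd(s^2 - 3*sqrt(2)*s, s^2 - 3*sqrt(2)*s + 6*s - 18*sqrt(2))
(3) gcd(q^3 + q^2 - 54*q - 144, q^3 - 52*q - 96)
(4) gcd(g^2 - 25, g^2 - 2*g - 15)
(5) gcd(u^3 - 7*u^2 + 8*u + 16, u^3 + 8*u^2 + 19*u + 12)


(1) = gcd((w - 7)*(w + 1)*(w + 3), (w - 2)*(w + 2)*(w + 3)) = w + 3
(2) = s - 3*sqrt(2)
(3) = q^2 - 2*q - 48
(4) = g - 5
(5) = gcd((u - 4)^2*(u + 1), (u + 1)*(u + 3)*(u + 4)) = u + 1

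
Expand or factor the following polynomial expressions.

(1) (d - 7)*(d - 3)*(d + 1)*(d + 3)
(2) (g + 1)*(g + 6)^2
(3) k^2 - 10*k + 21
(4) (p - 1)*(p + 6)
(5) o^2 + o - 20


(1) = d^4 - 6*d^3 - 16*d^2 + 54*d + 63
(2) = g^3 + 13*g^2 + 48*g + 36
(3) = (k - 7)*(k - 3)
(4) = p^2 + 5*p - 6
(5) = (o - 4)*(o + 5)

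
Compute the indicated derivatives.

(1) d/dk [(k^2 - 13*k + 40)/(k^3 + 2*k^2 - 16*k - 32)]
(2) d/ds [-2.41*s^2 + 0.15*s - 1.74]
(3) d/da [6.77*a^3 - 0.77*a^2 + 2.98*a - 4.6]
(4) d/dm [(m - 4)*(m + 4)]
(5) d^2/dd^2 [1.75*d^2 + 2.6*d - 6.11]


(1) = (-k^4 + 26*k^3 - 110*k^2 - 224*k + 1056)/(k^6 + 4*k^5 - 28*k^4 - 128*k^3 + 128*k^2 + 1024*k + 1024)
(2) = 0.15 - 4.82*s
(3) = 20.31*a^2 - 1.54*a + 2.98
(4) = 2*m
(5) = 3.50000000000000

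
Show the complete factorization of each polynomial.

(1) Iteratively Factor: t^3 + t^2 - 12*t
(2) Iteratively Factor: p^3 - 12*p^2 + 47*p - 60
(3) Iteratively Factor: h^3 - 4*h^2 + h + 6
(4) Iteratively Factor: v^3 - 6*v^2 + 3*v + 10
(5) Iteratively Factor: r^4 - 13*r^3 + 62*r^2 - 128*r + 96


(1) = (t - 3)*(t^2 + 4*t) = t*(t - 3)*(t + 4)
(2) = (p - 5)*(p^2 - 7*p + 12) = (p - 5)*(p - 3)*(p - 4)
(3) = (h - 2)*(h^2 - 2*h - 3) = (h - 2)*(h + 1)*(h - 3)
(4) = (v + 1)*(v^2 - 7*v + 10) = (v - 5)*(v + 1)*(v - 2)
(5) = (r - 2)*(r^3 - 11*r^2 + 40*r - 48) = (r - 4)*(r - 2)*(r^2 - 7*r + 12) = (r - 4)*(r - 3)*(r - 2)*(r - 4)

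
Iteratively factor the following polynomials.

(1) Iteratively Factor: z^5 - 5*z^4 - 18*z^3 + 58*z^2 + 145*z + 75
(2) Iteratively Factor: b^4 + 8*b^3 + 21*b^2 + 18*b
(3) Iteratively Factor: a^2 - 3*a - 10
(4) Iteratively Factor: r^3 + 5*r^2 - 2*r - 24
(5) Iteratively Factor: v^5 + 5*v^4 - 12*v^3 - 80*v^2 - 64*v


(1) = (z - 5)*(z^4 - 18*z^2 - 32*z - 15) = (z - 5)^2*(z^3 + 5*z^2 + 7*z + 3) = (z - 5)^2*(z + 1)*(z^2 + 4*z + 3) = (z - 5)^2*(z + 1)*(z + 3)*(z + 1)
(2) = (b + 2)*(b^3 + 6*b^2 + 9*b) = (b + 2)*(b + 3)*(b^2 + 3*b) = b*(b + 2)*(b + 3)*(b + 3)
(3) = (a - 5)*(a + 2)
(4) = (r + 3)*(r^2 + 2*r - 8) = (r + 3)*(r + 4)*(r - 2)
(5) = (v - 4)*(v^4 + 9*v^3 + 24*v^2 + 16*v) = (v - 4)*(v + 1)*(v^3 + 8*v^2 + 16*v) = v*(v - 4)*(v + 1)*(v^2 + 8*v + 16) = v*(v - 4)*(v + 1)*(v + 4)*(v + 4)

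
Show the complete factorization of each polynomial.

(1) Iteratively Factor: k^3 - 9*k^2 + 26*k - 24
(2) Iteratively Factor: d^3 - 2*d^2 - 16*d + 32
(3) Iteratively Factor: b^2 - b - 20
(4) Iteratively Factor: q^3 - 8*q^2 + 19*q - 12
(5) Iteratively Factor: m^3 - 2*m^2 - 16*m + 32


(1) = (k - 3)*(k^2 - 6*k + 8) = (k - 4)*(k - 3)*(k - 2)
(2) = (d - 4)*(d^2 + 2*d - 8) = (d - 4)*(d + 4)*(d - 2)
(3) = (b + 4)*(b - 5)
(4) = (q - 4)*(q^2 - 4*q + 3) = (q - 4)*(q - 3)*(q - 1)
(5) = (m + 4)*(m^2 - 6*m + 8) = (m - 2)*(m + 4)*(m - 4)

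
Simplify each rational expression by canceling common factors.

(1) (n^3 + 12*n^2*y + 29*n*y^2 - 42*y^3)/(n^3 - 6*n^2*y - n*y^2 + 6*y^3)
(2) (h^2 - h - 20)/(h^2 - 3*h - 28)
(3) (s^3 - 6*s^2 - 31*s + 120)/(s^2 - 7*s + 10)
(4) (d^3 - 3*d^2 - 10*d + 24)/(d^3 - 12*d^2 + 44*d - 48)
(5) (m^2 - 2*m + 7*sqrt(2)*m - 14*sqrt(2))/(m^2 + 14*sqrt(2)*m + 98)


(1) = (-n^2 - 13*n*y - 42*y^2)/(-n^2 + 5*n*y + 6*y^2)
(2) = (h - 5)/(h - 7)
(3) = (s^3 - 6*s^2 - 31*s + 120)/(s^2 - 7*s + 10)
(4) = (d + 3)/(d - 6)
(5) = (m - 2)/(m + 7*sqrt(2))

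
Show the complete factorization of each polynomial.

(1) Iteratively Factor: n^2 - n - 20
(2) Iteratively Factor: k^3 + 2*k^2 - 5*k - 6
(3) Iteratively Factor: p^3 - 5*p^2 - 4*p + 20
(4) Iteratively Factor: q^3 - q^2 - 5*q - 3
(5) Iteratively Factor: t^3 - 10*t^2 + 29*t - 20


(1) = (n - 5)*(n + 4)
(2) = (k + 3)*(k^2 - k - 2) = (k - 2)*(k + 3)*(k + 1)
(3) = (p + 2)*(p^2 - 7*p + 10) = (p - 5)*(p + 2)*(p - 2)
(4) = (q + 1)*(q^2 - 2*q - 3) = (q - 3)*(q + 1)*(q + 1)
(5) = (t - 5)*(t^2 - 5*t + 4) = (t - 5)*(t - 1)*(t - 4)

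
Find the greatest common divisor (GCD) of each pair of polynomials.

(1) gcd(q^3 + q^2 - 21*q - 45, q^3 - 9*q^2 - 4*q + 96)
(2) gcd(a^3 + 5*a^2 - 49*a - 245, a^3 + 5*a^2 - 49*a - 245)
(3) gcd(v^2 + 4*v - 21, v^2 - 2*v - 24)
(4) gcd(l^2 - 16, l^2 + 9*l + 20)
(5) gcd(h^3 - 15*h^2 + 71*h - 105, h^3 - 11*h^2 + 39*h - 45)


(1) = gcd((q - 5)*(q + 3)^2, (q - 8)*(q - 4)*(q + 3)) = q + 3
(2) = a^3 + 5*a^2 - 49*a - 245
(3) = 1
(4) = l + 4
(5) = gcd((h - 7)*(h - 5)*(h - 3), (h - 5)*(h - 3)^2) = h^2 - 8*h + 15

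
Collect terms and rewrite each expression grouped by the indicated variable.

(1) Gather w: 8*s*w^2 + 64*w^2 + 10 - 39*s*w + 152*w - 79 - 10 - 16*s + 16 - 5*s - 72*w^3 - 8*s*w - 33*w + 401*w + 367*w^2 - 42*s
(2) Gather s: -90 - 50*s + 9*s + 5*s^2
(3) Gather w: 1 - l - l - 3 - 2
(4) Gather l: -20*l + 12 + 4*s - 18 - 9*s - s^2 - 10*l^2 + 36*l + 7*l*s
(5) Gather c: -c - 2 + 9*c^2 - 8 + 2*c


(1) = -63*s - 72*w^3 + w^2*(8*s + 431) + w*(520 - 47*s) - 63
(2) = 5*s^2 - 41*s - 90
(3) = -2*l - 4
(4) = -10*l^2 + l*(7*s + 16) - s^2 - 5*s - 6
(5) = 9*c^2 + c - 10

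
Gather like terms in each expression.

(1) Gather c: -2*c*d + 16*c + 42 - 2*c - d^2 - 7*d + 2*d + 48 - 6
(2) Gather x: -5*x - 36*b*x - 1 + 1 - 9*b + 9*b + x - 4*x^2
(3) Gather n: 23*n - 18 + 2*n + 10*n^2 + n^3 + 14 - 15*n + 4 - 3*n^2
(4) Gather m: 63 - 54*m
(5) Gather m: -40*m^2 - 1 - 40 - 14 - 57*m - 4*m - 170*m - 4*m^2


(1) = c*(14 - 2*d) - d^2 - 5*d + 84
(2) = -4*x^2 + x*(-36*b - 4)
(3) = n^3 + 7*n^2 + 10*n
(4) = 63 - 54*m
(5) = -44*m^2 - 231*m - 55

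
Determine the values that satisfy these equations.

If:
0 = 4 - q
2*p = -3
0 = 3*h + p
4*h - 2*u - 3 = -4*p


Then:
h = 1/2
p = -3/2
q = 4
u = -7/2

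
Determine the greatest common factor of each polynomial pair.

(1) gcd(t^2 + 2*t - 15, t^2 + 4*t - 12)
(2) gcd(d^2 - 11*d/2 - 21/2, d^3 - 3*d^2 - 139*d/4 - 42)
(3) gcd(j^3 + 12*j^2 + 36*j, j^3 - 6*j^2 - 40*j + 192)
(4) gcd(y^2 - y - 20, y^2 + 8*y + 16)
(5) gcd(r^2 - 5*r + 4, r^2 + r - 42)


(1) = 1
(2) = d + 3/2
(3) = gcd(j*(j + 6)^2, (j - 8)*(j - 4)*(j + 6)) = j + 6
(4) = y + 4
(5) = gcd((r - 4)*(r - 1), (r - 6)*(r + 7)) = 1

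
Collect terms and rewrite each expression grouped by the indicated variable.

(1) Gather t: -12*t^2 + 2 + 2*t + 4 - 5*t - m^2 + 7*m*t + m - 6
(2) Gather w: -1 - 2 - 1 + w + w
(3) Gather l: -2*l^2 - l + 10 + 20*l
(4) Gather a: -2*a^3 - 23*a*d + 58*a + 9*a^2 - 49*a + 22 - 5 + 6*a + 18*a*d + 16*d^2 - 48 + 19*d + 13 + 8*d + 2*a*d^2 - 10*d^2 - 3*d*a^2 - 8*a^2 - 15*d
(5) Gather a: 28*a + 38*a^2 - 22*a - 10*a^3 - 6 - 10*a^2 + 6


(1) = -m^2 + m - 12*t^2 + t*(7*m - 3)
(2) = 2*w - 4
(3) = -2*l^2 + 19*l + 10
(4) = -2*a^3 + a^2*(1 - 3*d) + a*(2*d^2 - 5*d + 15) + 6*d^2 + 12*d - 18
(5) = -10*a^3 + 28*a^2 + 6*a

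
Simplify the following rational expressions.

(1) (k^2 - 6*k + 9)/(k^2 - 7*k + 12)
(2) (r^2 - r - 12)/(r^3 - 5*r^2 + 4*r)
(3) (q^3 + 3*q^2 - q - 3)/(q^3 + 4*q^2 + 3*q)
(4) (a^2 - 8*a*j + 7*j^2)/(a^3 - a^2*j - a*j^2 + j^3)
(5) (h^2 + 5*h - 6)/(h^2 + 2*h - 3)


(1) = (k - 3)/(k - 4)
(2) = (r + 3)/(r^2 - r)
(3) = (q - 1)/q
(4) = (a - 7*j)/(a^2 - j^2)
(5) = (h + 6)/(h + 3)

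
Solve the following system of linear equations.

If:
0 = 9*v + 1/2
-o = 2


Then:
o = -2
v = -1/18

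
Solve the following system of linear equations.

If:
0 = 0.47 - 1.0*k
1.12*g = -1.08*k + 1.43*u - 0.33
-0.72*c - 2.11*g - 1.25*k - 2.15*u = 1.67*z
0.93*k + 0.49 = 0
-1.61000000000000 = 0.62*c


Then:
No Solution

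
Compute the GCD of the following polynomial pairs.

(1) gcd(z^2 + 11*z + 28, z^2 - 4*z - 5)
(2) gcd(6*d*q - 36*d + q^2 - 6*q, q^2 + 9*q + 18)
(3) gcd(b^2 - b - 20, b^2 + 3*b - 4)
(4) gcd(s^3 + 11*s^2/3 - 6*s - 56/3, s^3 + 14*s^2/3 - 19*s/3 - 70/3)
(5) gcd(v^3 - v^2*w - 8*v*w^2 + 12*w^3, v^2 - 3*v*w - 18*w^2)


(1) = 1
(2) = 1
(3) = b + 4
(4) = s^2 - s/3 - 14/3
(5) = gcd((v - 2*w)^2*(v + 3*w), (v - 6*w)*(v + 3*w)) = v + 3*w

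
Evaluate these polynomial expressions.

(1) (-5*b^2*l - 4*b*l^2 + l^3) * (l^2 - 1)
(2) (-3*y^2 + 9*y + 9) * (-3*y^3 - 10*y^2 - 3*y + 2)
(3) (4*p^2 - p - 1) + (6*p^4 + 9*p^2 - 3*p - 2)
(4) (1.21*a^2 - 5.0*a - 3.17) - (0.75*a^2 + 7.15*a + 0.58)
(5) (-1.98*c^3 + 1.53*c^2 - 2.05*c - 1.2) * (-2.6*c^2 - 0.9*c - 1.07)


(1) = -5*b^2*l^3 + 5*b^2*l - 4*b*l^4 + 4*b*l^2 + l^5 - l^3
(2) = 9*y^5 + 3*y^4 - 108*y^3 - 123*y^2 - 9*y + 18
(3) = 6*p^4 + 13*p^2 - 4*p - 3
(4) = 0.46*a^2 - 12.15*a - 3.75
(5) = 5.148*c^5 - 2.196*c^4 + 6.0716*c^3 + 3.3279*c^2 + 3.2735*c + 1.284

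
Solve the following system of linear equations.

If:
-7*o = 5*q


Then:
o = -5*q/7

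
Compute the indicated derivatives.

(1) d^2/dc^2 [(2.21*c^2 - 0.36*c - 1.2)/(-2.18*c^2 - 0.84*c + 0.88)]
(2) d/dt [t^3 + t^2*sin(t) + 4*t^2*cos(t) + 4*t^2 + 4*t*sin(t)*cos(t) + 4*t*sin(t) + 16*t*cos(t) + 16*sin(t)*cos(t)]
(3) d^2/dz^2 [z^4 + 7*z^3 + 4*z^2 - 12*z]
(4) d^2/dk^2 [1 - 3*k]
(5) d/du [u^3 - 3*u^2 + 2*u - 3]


(1) = (11.515632*c^3 + 8.779296*c^2 + 17.328384*c + 3.406976)/(10.360232*c^6 + 11.976048*c^5 - 7.931712*c^4 - 9.076032*c^3 + 3.201792*c^2 + 1.951488*c - 0.681472)
(2) = -4*t^2*sin(t) + t^2*cos(t) + 3*t^2 - 14*t*sin(t) + 12*t*cos(t) + 4*t*cos(2*t) + 8*t + 4*sin(t) + 2*sin(2*t) + 16*cos(t) + 16*cos(2*t)
(3) = 12*z^2 + 42*z + 8
(4) = 0
(5) = 3*u^2 - 6*u + 2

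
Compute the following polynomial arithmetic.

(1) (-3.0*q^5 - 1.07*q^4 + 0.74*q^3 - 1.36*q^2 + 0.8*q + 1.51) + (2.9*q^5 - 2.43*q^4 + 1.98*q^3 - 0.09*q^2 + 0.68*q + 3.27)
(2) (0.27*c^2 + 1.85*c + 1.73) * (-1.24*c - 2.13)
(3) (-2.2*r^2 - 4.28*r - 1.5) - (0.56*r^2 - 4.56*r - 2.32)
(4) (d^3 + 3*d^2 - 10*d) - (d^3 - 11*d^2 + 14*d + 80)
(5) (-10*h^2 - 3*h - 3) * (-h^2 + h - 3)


(1) = -0.1*q^5 - 3.5*q^4 + 2.72*q^3 - 1.45*q^2 + 1.48*q + 4.78
(2) = -0.3348*c^3 - 2.8691*c^2 - 6.0857*c - 3.6849
(3) = -2.76*r^2 + 0.28*r + 0.82
(4) = 14*d^2 - 24*d - 80
(5) = 10*h^4 - 7*h^3 + 30*h^2 + 6*h + 9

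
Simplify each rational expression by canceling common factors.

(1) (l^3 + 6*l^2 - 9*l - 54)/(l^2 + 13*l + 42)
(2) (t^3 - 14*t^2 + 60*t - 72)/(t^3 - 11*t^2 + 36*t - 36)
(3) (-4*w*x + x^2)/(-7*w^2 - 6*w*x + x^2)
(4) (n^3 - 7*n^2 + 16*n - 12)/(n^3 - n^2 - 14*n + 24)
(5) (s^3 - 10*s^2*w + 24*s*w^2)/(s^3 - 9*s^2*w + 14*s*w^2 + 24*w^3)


(1) = (l^2 - 9)/(l + 7)
(2) = (t - 6)/(t - 3)
(3) = (-4*w*x + x^2)/(-7*w^2 - 6*w*x + x^2)
(4) = (n - 2)/(n + 4)
(5) = s/(s + w)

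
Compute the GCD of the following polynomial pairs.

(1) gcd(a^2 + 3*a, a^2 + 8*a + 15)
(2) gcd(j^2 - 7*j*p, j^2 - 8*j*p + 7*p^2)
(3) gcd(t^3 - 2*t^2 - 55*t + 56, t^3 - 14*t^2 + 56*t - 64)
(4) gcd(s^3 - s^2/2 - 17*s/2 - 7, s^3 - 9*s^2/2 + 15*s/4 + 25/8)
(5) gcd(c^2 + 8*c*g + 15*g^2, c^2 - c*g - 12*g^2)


(1) = gcd(a*(a + 3), (a + 3)*(a + 5)) = a + 3
(2) = -j + 7*p
(3) = t - 8
(4) = gcd((s - 7/2)*(s + 1)*(s + 2), (s - 5/2)^2*(s + 1/2)) = 1
(5) = gcd((c + 3*g)*(c + 5*g), (c - 4*g)*(c + 3*g)) = c + 3*g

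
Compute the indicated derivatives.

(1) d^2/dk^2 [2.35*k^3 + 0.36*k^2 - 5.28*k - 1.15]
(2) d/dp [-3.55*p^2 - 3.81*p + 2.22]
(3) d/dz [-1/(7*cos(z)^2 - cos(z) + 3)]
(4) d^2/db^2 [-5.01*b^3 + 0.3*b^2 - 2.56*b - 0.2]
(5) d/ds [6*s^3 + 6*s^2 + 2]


(1) = 14.1*k + 0.72
(2) = -7.1*p - 3.81
(3) = (1 - 14*cos(z))*sin(z)/(7*sin(z)^2 + cos(z) - 10)^2
(4) = 0.6 - 30.06*b
(5) = 6*s*(3*s + 2)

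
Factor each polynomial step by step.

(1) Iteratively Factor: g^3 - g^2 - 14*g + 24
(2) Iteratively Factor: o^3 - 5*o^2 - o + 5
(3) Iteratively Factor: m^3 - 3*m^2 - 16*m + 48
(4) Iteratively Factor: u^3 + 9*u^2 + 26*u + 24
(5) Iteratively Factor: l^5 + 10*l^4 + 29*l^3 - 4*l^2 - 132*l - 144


(1) = (g - 3)*(g^2 + 2*g - 8) = (g - 3)*(g + 4)*(g - 2)
(2) = (o - 1)*(o^2 - 4*o - 5) = (o - 1)*(o + 1)*(o - 5)
(3) = (m - 3)*(m^2 - 16) = (m - 4)*(m - 3)*(m + 4)
(4) = (u + 4)*(u^2 + 5*u + 6) = (u + 2)*(u + 4)*(u + 3)
(5) = (l + 2)*(l^4 + 8*l^3 + 13*l^2 - 30*l - 72) = (l + 2)*(l + 3)*(l^3 + 5*l^2 - 2*l - 24) = (l + 2)*(l + 3)^2*(l^2 + 2*l - 8) = (l + 2)*(l + 3)^2*(l + 4)*(l - 2)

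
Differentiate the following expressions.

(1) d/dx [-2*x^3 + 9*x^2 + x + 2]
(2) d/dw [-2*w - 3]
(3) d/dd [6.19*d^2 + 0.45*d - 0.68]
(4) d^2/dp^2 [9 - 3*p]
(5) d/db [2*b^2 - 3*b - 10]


(1) = -6*x^2 + 18*x + 1
(2) = -2
(3) = 12.38*d + 0.45
(4) = 0
(5) = 4*b - 3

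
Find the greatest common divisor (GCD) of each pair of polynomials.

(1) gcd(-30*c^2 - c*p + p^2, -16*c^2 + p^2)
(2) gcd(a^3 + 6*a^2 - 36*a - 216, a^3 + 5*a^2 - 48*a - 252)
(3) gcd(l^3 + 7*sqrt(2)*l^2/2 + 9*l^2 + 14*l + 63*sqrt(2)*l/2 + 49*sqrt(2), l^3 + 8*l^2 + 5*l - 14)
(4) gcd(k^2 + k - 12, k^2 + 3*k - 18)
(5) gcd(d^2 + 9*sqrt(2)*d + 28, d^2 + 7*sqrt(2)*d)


(1) = 1
(2) = gcd((a - 6)*(a + 6)^2, (a - 7)*(a + 6)^2) = a^2 + 12*a + 36
(3) = gcd((l + 2)*(l + 7)*(l + 7*sqrt(2)/2), (l - 1)*(l + 2)*(l + 7)) = l^2 + 9*l + 14
(4) = k - 3
(5) = d + 7*sqrt(2)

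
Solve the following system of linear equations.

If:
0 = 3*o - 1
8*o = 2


Then:
No Solution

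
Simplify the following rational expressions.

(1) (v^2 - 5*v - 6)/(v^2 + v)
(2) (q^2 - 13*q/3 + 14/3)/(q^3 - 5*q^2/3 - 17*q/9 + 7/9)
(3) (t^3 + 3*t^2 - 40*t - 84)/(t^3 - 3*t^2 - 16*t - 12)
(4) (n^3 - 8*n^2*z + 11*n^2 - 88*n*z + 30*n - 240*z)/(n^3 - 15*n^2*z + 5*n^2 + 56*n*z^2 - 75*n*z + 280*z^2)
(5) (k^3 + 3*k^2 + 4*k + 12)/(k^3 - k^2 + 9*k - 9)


(1) = (v - 6)/v
(2) = (3*q - 6)/(3*q^2 + 2*q - 1)
(3) = (t + 7)/(t + 1)
(4) = (-n - 6)/(-n + 7*z)
(5) = (k^3 + 3*k^2 + 4*k + 12)/(k^3 - k^2 + 9*k - 9)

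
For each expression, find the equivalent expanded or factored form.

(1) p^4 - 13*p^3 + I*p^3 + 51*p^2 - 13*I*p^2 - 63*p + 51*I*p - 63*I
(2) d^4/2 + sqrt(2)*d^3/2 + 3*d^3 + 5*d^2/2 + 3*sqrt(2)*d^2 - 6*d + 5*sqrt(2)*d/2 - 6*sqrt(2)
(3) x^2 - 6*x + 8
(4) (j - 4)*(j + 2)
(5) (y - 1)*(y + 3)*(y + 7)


(1) = (p - 7)*(p - 3)^2*(p + I)
(2) = (d/2 + sqrt(2)/2)*(d - 1)*(d + 3)*(d + 4)
(3) = (x - 4)*(x - 2)
(4) = j^2 - 2*j - 8
(5) = y^3 + 9*y^2 + 11*y - 21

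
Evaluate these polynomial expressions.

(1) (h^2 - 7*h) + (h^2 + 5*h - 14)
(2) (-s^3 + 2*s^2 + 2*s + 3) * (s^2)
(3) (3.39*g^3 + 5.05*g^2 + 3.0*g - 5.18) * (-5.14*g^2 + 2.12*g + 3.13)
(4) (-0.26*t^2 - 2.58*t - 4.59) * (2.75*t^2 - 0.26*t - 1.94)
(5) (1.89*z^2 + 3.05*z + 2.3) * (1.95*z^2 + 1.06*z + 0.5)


(1) = 2*h^2 - 2*h - 14
(2) = -s^5 + 2*s^4 + 2*s^3 + 3*s^2
(3) = -17.4246*g^5 - 18.7702*g^4 + 5.8967*g^3 + 48.7917*g^2 - 1.5916*g - 16.2134
(4) = -0.715*t^4 - 7.0274*t^3 - 11.4473*t^2 + 6.1986*t + 8.9046
(5) = 3.6855*z^4 + 7.9509*z^3 + 8.663*z^2 + 3.963*z + 1.15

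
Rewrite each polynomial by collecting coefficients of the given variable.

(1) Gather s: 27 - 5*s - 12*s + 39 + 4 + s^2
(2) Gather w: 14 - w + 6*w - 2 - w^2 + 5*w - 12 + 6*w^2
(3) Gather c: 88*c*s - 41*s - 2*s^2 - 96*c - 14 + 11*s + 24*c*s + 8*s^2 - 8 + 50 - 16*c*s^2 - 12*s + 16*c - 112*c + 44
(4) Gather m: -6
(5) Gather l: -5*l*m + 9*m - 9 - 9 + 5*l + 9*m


(1) = s^2 - 17*s + 70
(2) = 5*w^2 + 10*w
(3) = c*(-16*s^2 + 112*s - 192) + 6*s^2 - 42*s + 72
(4) = -6
(5) = l*(5 - 5*m) + 18*m - 18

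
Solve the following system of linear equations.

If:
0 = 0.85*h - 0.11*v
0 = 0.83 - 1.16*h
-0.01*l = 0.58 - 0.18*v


Then:
h = 0.72
l = 41.52
v = 5.53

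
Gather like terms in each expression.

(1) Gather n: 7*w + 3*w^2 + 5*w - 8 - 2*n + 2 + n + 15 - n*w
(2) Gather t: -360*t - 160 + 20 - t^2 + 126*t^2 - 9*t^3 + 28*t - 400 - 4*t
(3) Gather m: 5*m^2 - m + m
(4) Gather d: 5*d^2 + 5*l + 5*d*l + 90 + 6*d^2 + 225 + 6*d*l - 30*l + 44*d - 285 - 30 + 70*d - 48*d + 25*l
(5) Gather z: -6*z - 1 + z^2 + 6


(1) = n*(-w - 1) + 3*w^2 + 12*w + 9
(2) = -9*t^3 + 125*t^2 - 336*t - 540
(3) = 5*m^2
(4) = 11*d^2 + d*(11*l + 66)
(5) = z^2 - 6*z + 5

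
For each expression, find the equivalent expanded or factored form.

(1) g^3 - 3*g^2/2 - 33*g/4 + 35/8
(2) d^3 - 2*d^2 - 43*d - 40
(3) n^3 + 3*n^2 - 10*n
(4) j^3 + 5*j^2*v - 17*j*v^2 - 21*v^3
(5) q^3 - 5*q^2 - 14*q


(1) = (g - 7/2)*(g - 1/2)*(g + 5/2)
(2) = (d - 8)*(d + 1)*(d + 5)
(3) = n*(n - 2)*(n + 5)
(4) = (j - 3*v)*(j + v)*(j + 7*v)
(5) = q*(q - 7)*(q + 2)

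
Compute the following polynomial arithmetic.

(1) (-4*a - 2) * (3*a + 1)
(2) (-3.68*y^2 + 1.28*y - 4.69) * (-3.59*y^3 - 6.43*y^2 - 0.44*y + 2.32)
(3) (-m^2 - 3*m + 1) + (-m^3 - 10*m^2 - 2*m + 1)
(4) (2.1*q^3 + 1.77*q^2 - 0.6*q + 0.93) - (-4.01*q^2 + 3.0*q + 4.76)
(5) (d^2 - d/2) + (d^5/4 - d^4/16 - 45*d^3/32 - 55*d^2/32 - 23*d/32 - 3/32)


(1) = -12*a^2 - 10*a - 2
(2) = 13.2112*y^5 + 19.0672*y^4 + 10.2259*y^3 + 21.0559*y^2 + 5.0332*y - 10.8808
(3) = -m^3 - 11*m^2 - 5*m + 2
(4) = 2.1*q^3 + 5.78*q^2 - 3.6*q - 3.83
(5) = d^5/4 - d^4/16 - 45*d^3/32 - 23*d^2/32 - 39*d/32 - 3/32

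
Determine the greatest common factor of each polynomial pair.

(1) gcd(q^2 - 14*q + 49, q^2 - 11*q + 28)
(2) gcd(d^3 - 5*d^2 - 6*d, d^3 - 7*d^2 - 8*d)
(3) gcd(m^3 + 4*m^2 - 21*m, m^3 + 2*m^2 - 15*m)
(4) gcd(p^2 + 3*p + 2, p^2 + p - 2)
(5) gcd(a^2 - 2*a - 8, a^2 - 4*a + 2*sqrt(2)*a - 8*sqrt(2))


(1) = gcd((q - 7)^2, (q - 7)*(q - 4)) = q - 7
(2) = d^2 + d
(3) = gcd(m*(m - 3)*(m + 7), m*(m - 3)*(m + 5)) = m^2 - 3*m
(4) = gcd((p + 1)*(p + 2), (p - 1)*(p + 2)) = p + 2
(5) = gcd((a - 4)*(a + 2), (a - 4)*(a + 2*sqrt(2))) = a - 4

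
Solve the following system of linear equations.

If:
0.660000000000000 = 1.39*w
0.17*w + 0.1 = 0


Then:
No Solution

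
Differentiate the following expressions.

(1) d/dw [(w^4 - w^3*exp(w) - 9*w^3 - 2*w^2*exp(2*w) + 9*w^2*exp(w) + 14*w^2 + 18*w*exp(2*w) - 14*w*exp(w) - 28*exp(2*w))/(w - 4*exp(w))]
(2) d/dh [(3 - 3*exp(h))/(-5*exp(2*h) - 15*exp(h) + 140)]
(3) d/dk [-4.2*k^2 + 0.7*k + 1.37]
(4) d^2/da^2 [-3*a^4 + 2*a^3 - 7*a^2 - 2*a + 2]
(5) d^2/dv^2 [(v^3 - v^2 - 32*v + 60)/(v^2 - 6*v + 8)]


(1) = (3*w^4*exp(w) + 3*w^4 - 4*w^3*exp(2*w) - 45*w^3*exp(w) - 18*w^3 + 8*w^2*exp(3*w) + 46*w^2*exp(2*w) + 159*w^2*exp(w) + 14*w^2 - 56*w*exp(3*w) - 128*w*exp(2*w) - 112*w*exp(w) + 40*exp(3*w) + 84*exp(2*w))/(w^2 - 8*w*exp(w) + 16*exp(2*w))
(2) = 3*((1 - exp(h))*(2*exp(h) + 3) + exp(2*h) + 3*exp(h) - 28)*exp(h)/(5*(exp(2*h) + 3*exp(h) - 28)^2)
(3) = 0.7 - 8.4*k
(4) = -36*a^2 + 12*a - 14
(5) = -20/(v^3 - 12*v^2 + 48*v - 64)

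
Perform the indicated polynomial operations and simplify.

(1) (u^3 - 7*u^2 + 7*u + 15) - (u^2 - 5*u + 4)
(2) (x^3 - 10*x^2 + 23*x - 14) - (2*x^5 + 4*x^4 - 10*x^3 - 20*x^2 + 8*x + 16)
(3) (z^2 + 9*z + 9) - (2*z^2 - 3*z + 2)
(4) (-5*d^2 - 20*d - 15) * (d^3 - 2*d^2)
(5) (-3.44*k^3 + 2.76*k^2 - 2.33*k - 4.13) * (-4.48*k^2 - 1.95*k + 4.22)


(1) = u^3 - 8*u^2 + 12*u + 11
(2) = -2*x^5 - 4*x^4 + 11*x^3 + 10*x^2 + 15*x - 30
(3) = -z^2 + 12*z + 7
(4) = -5*d^5 - 10*d^4 + 25*d^3 + 30*d^2
(5) = 15.4112*k^5 - 5.6568*k^4 - 9.4604*k^3 + 34.6931*k^2 - 1.7791*k - 17.4286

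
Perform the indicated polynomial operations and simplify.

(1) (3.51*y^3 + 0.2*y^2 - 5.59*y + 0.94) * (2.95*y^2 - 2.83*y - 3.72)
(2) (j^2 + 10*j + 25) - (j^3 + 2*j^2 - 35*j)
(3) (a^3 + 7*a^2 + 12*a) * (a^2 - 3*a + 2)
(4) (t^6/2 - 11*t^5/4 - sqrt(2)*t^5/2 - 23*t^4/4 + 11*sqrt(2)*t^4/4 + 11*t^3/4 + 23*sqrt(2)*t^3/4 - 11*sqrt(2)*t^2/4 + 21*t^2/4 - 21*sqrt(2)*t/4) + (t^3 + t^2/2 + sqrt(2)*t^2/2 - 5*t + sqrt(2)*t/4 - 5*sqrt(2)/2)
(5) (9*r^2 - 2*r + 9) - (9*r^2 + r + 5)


(1) = 10.3545*y^5 - 9.3433*y^4 - 30.1137*y^3 + 17.8487*y^2 + 18.1346*y - 3.4968
(2) = -j^3 - j^2 + 45*j + 25
(3) = a^5 + 4*a^4 - 7*a^3 - 22*a^2 + 24*a
(4) = t^6/2 - 11*t^5/4 - sqrt(2)*t^5/2 - 23*t^4/4 + 11*sqrt(2)*t^4/4 + 15*t^3/4 + 23*sqrt(2)*t^3/4 - 9*sqrt(2)*t^2/4 + 23*t^2/4 - 5*sqrt(2)*t - 5*t - 5*sqrt(2)/2
(5) = 4 - 3*r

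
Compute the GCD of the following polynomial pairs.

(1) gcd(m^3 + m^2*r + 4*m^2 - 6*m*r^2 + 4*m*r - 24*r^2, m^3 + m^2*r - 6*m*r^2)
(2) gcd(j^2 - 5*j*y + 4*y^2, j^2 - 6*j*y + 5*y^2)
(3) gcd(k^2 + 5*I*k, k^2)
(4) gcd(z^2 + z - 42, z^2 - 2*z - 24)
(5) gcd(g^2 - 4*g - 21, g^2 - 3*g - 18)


(1) = -m^2 - m*r + 6*r^2
(2) = gcd((j - 4*y)*(j - y), (j - 5*y)*(j - y)) = -j + y
(3) = gcd(k*(k + 5*I), k^2) = k
(4) = z - 6
(5) = g + 3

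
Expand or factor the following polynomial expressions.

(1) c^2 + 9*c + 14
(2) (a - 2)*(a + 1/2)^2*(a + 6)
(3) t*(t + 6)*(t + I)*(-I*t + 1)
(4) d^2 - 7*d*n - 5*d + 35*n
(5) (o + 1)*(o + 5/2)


(1) = (c + 2)*(c + 7)
(2) = a^4 + 5*a^3 - 31*a^2/4 - 11*a - 3
(3) = -I*t^4 + 2*t^3 - 6*I*t^3 + 12*t^2 + I*t^2 + 6*I*t
(4) = (d - 5)*(d - 7*n)
(5) = o^2 + 7*o/2 + 5/2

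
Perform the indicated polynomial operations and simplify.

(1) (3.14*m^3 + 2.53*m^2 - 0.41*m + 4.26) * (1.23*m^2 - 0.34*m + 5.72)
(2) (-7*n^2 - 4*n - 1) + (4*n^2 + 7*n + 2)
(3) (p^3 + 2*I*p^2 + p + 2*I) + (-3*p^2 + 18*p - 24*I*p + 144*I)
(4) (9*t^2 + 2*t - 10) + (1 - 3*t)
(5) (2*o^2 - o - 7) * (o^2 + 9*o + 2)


(1) = 3.8622*m^5 + 2.0443*m^4 + 16.5963*m^3 + 19.8508*m^2 - 3.7936*m + 24.3672
(2) = -3*n^2 + 3*n + 1
(3) = p^3 - 3*p^2 + 2*I*p^2 + 19*p - 24*I*p + 146*I
(4) = 9*t^2 - t - 9
(5) = 2*o^4 + 17*o^3 - 12*o^2 - 65*o - 14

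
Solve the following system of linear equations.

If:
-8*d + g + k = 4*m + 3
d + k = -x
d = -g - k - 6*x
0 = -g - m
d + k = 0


Then:
d = -1/3
g = 0
k = 1/3
m = 0
x = 0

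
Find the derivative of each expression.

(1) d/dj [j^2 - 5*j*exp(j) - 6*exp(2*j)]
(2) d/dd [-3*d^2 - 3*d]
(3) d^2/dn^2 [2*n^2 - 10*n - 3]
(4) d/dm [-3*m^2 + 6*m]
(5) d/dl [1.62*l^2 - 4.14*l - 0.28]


(1) = -5*j*exp(j) + 2*j - 12*exp(2*j) - 5*exp(j)
(2) = -6*d - 3
(3) = 4
(4) = 6 - 6*m
(5) = 3.24*l - 4.14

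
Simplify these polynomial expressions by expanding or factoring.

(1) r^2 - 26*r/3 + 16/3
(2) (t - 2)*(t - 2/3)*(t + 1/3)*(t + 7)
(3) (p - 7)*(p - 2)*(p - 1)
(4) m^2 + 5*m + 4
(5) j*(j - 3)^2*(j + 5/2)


(1) = (r - 8)*(r - 2/3)
(2) = t^4 + 14*t^3/3 - 143*t^2/9 + 32*t/9 + 28/9
(3) = p^3 - 10*p^2 + 23*p - 14
(4) = (m + 1)*(m + 4)
(5) = j^4 - 7*j^3/2 - 6*j^2 + 45*j/2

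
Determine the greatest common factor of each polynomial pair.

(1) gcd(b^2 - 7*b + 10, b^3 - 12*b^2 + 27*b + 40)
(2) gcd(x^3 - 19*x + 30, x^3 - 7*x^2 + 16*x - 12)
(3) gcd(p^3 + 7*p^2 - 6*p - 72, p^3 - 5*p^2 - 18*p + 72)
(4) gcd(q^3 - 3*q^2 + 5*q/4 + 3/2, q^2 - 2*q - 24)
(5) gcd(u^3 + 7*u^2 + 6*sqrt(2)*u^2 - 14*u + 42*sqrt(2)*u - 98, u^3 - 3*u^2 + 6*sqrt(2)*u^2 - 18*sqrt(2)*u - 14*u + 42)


(1) = b - 5
(2) = gcd((x - 3)*(x - 2)*(x + 5), (x - 3)*(x - 2)^2) = x^2 - 5*x + 6
(3) = gcd((p - 3)*(p + 4)*(p + 6), (p - 6)*(p - 3)*(p + 4)) = p^2 + p - 12
(4) = gcd((q - 2)*(q - 3/2)*(q + 1/2), (q - 6)*(q + 4)) = 1
(5) = gcd((u + 7)*(u - sqrt(2))*(u + 7*sqrt(2)), (u - 3)*(u - sqrt(2))*(u + 7*sqrt(2))) = u^2 + 6*sqrt(2)*u - 14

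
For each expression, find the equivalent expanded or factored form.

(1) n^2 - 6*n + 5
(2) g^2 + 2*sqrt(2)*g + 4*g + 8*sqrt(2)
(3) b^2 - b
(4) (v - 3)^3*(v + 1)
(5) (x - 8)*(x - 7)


(1) = (n - 5)*(n - 1)
(2) = (g + 4)*(g + 2*sqrt(2))
(3) = b*(b - 1)
(4) = v^4 - 8*v^3 + 18*v^2 - 27
(5) = x^2 - 15*x + 56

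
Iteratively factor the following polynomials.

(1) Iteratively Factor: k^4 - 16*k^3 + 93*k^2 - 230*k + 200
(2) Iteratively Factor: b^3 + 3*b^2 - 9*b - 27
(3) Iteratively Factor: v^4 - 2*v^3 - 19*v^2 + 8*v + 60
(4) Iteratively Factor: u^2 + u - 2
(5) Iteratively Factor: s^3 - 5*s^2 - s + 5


(1) = (k - 5)*(k^3 - 11*k^2 + 38*k - 40) = (k - 5)*(k - 4)*(k^2 - 7*k + 10) = (k - 5)*(k - 4)*(k - 2)*(k - 5)
(2) = (b + 3)*(b^2 - 9) = (b - 3)*(b + 3)*(b + 3)
(3) = (v - 5)*(v^3 + 3*v^2 - 4*v - 12) = (v - 5)*(v - 2)*(v^2 + 5*v + 6) = (v - 5)*(v - 2)*(v + 3)*(v + 2)
(4) = (u - 1)*(u + 2)
(5) = (s + 1)*(s^2 - 6*s + 5) = (s - 5)*(s + 1)*(s - 1)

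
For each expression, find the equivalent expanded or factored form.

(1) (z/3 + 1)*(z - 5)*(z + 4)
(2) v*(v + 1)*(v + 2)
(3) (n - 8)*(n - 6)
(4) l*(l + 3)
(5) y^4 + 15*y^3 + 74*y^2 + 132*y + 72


(1) = z^3/3 + 2*z^2/3 - 23*z/3 - 20
(2) = v^3 + 3*v^2 + 2*v
(3) = n^2 - 14*n + 48
(4) = l^2 + 3*l
(5) = (y + 1)*(y + 2)*(y + 6)^2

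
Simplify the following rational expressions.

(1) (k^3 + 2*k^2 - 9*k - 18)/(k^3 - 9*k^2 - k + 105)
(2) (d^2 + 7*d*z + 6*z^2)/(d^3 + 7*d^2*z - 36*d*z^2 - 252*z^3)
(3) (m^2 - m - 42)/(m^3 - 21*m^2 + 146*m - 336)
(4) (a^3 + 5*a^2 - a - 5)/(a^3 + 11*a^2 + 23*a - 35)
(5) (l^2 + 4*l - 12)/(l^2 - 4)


(1) = (k^2 - k - 6)/(k^2 - 12*k + 35)
(2) = (-d - z)/(-d^2 - d*z + 42*z^2)
(3) = (m + 6)/(m^2 - 14*m + 48)
(4) = (a + 1)/(a + 7)
(5) = (l + 6)/(l + 2)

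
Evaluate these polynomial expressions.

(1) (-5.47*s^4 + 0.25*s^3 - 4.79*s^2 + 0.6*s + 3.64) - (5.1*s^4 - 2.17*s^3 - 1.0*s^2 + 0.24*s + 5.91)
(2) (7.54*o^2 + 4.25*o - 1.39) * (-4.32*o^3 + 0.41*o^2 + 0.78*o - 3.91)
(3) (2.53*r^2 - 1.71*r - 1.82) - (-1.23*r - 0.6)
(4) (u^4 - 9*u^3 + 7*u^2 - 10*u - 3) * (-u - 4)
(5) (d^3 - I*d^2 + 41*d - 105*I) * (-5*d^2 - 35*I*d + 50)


(1) = -10.57*s^4 + 2.42*s^3 - 3.79*s^2 + 0.36*s - 2.27
(2) = -32.5728*o^5 - 15.2686*o^4 + 13.6285*o^3 - 26.7363*o^2 - 17.7017*o + 5.4349
(3) = 2.53*r^2 - 0.48*r - 1.22
(4) = -u^5 + 5*u^4 + 29*u^3 - 18*u^2 + 43*u + 12
(5) = -5*d^5 - 30*I*d^4 - 190*d^3 - 960*I*d^2 - 1625*d - 5250*I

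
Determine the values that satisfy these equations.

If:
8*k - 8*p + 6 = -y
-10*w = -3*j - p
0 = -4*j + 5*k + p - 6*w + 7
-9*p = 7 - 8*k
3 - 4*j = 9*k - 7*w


Then:
j = 6227/5289
k = 46/1763
p = -3991/5289
w = 1469/5289
y = -64766/5289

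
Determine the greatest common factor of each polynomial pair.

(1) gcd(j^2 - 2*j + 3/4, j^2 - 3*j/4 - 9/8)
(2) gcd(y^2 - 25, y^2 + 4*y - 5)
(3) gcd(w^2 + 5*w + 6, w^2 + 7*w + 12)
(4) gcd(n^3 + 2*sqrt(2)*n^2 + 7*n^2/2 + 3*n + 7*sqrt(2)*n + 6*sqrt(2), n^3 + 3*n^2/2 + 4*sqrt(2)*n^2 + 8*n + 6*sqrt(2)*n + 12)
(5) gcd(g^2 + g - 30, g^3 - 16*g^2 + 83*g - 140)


(1) = gcd((j - 3/2)*(j - 1/2), (j - 3/2)*(j + 3/4)) = j - 3/2
(2) = gcd((y - 5)*(y + 5), (y - 1)*(y + 5)) = y + 5
(3) = gcd((w + 2)*(w + 3), (w + 3)*(w + 4)) = w + 3
(4) = gcd((n + 3/2)*(n + 2)*(n + 2*sqrt(2)), (n + 3/2)*(n + 2*sqrt(2))^2) = n^2 + n*(3/2 + 2*sqrt(2)) + 3*sqrt(2)
(5) = gcd((g - 5)*(g + 6), (g - 7)*(g - 5)*(g - 4)) = g - 5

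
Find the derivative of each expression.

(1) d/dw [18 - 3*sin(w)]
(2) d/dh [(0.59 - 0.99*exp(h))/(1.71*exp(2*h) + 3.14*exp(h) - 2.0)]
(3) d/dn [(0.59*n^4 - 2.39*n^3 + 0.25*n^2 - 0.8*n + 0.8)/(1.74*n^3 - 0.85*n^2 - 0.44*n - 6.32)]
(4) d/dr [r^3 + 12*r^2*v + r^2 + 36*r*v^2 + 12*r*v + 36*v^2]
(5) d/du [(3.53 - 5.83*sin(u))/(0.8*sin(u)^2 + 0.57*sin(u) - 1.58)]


(1) = -3*cos(w)
(2) = (1.6929*exp(2*h) - 2.0178*exp(h) + 0.1274)*exp(h)/(2.9241*exp(4*h) + 10.7388*exp(3*h) + 3.0196*exp(2*h) - 12.56*exp(h) + 4.0)
(3) = (1.0266*n^6 - 1.003*n^5 + 0.8177*n^4 - 10.028*n^3 + 40.3484*n^2 - 1.8*n + 5.408)/(3.0276*n^6 - 2.958*n^5 - 0.8087*n^4 - 21.2456*n^3 + 10.9376*n^2 + 5.5616*n + 39.9424)
(4) = 3*r^2 + 24*r*v + 2*r + 36*v^2 + 12*v
(5) = (4.664*sin(u)^2 - 5.648*sin(u) + 7.1993)*cos(u)/(0.64*sin(u)^4 + 0.912*sin(u)^3 - 2.2031*sin(u)^2 - 1.8012*sin(u) + 2.4964)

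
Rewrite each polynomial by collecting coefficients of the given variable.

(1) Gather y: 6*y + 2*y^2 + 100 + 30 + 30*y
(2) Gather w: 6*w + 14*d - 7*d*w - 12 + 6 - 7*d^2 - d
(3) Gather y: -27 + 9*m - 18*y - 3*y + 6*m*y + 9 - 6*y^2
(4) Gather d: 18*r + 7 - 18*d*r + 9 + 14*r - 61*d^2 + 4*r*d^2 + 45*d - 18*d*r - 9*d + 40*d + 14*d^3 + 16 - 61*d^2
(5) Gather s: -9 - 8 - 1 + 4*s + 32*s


(1) = 2*y^2 + 36*y + 130
(2) = -7*d^2 + 13*d + w*(6 - 7*d) - 6
(3) = 9*m - 6*y^2 + y*(6*m - 21) - 18
(4) = 14*d^3 + d^2*(4*r - 122) + d*(76 - 36*r) + 32*r + 32
(5) = 36*s - 18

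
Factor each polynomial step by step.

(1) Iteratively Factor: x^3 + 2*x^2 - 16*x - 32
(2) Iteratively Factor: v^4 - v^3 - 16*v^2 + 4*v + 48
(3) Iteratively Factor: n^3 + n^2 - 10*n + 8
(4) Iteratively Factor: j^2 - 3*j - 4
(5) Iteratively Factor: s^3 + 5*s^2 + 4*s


(1) = (x + 2)*(x^2 - 16) = (x + 2)*(x + 4)*(x - 4)
(2) = (v - 2)*(v^3 + v^2 - 14*v - 24) = (v - 2)*(v + 3)*(v^2 - 2*v - 8) = (v - 2)*(v + 2)*(v + 3)*(v - 4)
(3) = (n + 4)*(n^2 - 3*n + 2) = (n - 2)*(n + 4)*(n - 1)
(4) = (j - 4)*(j + 1)
(5) = (s)*(s^2 + 5*s + 4) = s*(s + 4)*(s + 1)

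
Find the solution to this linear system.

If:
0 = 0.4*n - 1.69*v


Then:
n = 4.225*v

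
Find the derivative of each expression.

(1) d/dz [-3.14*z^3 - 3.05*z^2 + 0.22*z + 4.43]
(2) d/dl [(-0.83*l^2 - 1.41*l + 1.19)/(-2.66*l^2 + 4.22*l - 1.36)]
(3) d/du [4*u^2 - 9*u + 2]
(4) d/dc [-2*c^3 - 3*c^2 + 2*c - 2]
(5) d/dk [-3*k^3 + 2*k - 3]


(1) = -9.42*z^2 - 6.1*z + 0.22
(2) = (-7.2532*l^2 + 8.5884*l - 3.1042)/(7.0756*l^4 - 22.4504*l^3 + 25.0436*l^2 - 11.4784*l + 1.8496)
(3) = 8*u - 9
(4) = -6*c^2 - 6*c + 2
(5) = 2 - 9*k^2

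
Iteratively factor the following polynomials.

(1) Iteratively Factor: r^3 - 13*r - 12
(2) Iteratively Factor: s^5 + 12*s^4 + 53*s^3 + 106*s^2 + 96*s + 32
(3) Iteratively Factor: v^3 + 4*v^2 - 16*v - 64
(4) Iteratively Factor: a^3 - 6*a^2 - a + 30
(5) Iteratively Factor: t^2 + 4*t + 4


(1) = (r - 4)*(r^2 + 4*r + 3) = (r - 4)*(r + 1)*(r + 3)
(2) = (s + 1)*(s^4 + 11*s^3 + 42*s^2 + 64*s + 32) = (s + 1)*(s + 2)*(s^3 + 9*s^2 + 24*s + 16) = (s + 1)^2*(s + 2)*(s^2 + 8*s + 16) = (s + 1)^2*(s + 2)*(s + 4)*(s + 4)
(3) = (v + 4)*(v^2 - 16) = (v + 4)^2*(v - 4)
(4) = (a + 2)*(a^2 - 8*a + 15) = (a - 3)*(a + 2)*(a - 5)
(5) = (t + 2)*(t + 2)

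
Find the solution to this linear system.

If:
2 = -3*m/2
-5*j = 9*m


Then:
j = 12/5
m = -4/3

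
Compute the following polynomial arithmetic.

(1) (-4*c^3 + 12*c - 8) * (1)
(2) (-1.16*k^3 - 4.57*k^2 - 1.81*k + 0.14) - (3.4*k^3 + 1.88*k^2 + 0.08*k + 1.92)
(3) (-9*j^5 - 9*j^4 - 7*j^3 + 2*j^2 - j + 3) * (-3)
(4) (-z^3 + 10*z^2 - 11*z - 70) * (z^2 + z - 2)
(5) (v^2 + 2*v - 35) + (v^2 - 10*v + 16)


(1) = -4*c^3 + 12*c - 8
(2) = -4.56*k^3 - 6.45*k^2 - 1.89*k - 1.78
(3) = 27*j^5 + 27*j^4 + 21*j^3 - 6*j^2 + 3*j - 9
(4) = -z^5 + 9*z^4 + z^3 - 101*z^2 - 48*z + 140
(5) = 2*v^2 - 8*v - 19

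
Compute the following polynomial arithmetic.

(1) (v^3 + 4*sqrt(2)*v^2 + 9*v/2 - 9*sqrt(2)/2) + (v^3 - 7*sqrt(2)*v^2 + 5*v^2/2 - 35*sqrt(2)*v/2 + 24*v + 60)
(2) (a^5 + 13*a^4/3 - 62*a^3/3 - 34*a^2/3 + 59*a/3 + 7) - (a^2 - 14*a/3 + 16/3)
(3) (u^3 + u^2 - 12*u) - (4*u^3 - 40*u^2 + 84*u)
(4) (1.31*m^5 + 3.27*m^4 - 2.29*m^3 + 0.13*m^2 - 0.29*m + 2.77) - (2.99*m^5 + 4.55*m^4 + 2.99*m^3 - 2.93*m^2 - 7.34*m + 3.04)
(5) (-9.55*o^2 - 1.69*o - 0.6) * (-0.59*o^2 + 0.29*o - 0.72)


(1) = 2*v^3 - 3*sqrt(2)*v^2 + 5*v^2/2 - 35*sqrt(2)*v/2 + 57*v/2 - 9*sqrt(2)/2 + 60
(2) = a^5 + 13*a^4/3 - 62*a^3/3 - 37*a^2/3 + 73*a/3 + 5/3
(3) = -3*u^3 + 41*u^2 - 96*u
(4) = -1.68*m^5 - 1.28*m^4 - 5.28*m^3 + 3.06*m^2 + 7.05*m - 0.27
(5) = 5.6345*o^4 - 1.7724*o^3 + 6.7399*o^2 + 1.0428*o + 0.432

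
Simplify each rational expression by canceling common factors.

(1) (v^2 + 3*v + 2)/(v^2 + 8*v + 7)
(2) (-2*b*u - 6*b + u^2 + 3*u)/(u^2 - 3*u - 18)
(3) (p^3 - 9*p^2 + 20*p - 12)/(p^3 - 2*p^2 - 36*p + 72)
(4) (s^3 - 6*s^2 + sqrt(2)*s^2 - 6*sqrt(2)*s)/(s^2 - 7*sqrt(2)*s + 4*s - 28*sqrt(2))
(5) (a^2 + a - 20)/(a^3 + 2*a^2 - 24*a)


(1) = (v + 2)/(v + 7)
(2) = (-2*b + u)/(u - 6)
(3) = (p - 1)/(p + 6)
(4) = (s^3 + s^2*(-6 + sqrt(2)) - 6*sqrt(2)*s)/(s^2 + s*(4 - 7*sqrt(2)) - 28*sqrt(2))
(5) = (a + 5)/(a^2 + 6*a)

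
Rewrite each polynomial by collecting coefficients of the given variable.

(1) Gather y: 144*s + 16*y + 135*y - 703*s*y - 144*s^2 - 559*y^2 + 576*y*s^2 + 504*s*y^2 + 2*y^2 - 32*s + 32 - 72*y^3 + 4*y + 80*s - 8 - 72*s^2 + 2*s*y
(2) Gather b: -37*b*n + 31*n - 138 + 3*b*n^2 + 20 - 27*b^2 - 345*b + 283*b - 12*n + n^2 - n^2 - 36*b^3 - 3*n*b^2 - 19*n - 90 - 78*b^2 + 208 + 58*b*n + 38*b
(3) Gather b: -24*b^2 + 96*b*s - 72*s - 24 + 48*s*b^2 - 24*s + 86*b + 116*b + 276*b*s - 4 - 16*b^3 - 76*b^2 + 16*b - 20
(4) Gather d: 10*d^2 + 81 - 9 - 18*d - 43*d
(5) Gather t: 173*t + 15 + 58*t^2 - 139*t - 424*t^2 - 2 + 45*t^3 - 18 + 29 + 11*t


(1) = -216*s^2 + 192*s - 72*y^3 + y^2*(504*s - 557) + y*(576*s^2 - 701*s + 155) + 24
(2) = -36*b^3 + b^2*(-3*n - 105) + b*(3*n^2 + 21*n - 24)
(3) = -16*b^3 + b^2*(48*s - 100) + b*(372*s + 218) - 96*s - 48
(4) = 10*d^2 - 61*d + 72
(5) = 45*t^3 - 366*t^2 + 45*t + 24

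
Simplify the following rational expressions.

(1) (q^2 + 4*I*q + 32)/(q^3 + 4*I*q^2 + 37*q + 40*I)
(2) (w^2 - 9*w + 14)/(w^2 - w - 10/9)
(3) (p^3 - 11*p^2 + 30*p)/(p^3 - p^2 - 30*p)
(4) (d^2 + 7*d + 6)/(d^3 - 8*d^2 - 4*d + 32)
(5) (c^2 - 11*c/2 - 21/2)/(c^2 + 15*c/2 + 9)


(1) = (q - 4*I)/(q^2 - 4*I*q + 5)
(2) = (9*w^2 - 81*w + 126)/(9*w^2 - 9*w - 10)
(3) = (p - 5)/(p + 5)
(4) = (d^2 + 7*d + 6)/(d^3 - 8*d^2 - 4*d + 32)
(5) = (c - 7)/(c + 6)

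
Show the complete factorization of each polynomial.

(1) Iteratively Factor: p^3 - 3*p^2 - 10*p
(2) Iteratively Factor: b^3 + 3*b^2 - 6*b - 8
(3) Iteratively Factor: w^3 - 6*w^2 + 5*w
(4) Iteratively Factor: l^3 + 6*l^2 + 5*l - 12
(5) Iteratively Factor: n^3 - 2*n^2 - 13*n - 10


(1) = (p)*(p^2 - 3*p - 10) = p*(p + 2)*(p - 5)
(2) = (b - 2)*(b^2 + 5*b + 4) = (b - 2)*(b + 4)*(b + 1)
(3) = (w - 1)*(w^2 - 5*w) = (w - 5)*(w - 1)*(w)
(4) = (l - 1)*(l^2 + 7*l + 12) = (l - 1)*(l + 4)*(l + 3)
(5) = (n + 2)*(n^2 - 4*n - 5) = (n + 1)*(n + 2)*(n - 5)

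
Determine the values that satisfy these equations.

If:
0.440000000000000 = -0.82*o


Then:
o = -0.54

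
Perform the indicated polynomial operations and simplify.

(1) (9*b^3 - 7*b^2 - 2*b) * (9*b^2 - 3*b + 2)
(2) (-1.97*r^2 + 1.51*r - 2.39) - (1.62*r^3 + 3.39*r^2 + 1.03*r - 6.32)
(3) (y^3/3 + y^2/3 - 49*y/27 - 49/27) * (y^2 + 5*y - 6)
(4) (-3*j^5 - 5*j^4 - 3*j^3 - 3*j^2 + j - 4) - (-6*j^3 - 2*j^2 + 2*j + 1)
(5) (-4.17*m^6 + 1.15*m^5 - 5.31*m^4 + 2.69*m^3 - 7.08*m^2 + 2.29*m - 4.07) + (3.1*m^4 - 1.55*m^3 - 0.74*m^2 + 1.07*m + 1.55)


(1) = 81*b^5 - 90*b^4 + 21*b^3 - 8*b^2 - 4*b
(2) = -1.62*r^3 - 5.36*r^2 + 0.48*r + 3.93
(3) = y^5/3 + 2*y^4 - 58*y^3/27 - 116*y^2/9 + 49*y/27 + 98/9
(4) = -3*j^5 - 5*j^4 + 3*j^3 - j^2 - j - 5
(5) = -4.17*m^6 + 1.15*m^5 - 2.21*m^4 + 1.14*m^3 - 7.82*m^2 + 3.36*m - 2.52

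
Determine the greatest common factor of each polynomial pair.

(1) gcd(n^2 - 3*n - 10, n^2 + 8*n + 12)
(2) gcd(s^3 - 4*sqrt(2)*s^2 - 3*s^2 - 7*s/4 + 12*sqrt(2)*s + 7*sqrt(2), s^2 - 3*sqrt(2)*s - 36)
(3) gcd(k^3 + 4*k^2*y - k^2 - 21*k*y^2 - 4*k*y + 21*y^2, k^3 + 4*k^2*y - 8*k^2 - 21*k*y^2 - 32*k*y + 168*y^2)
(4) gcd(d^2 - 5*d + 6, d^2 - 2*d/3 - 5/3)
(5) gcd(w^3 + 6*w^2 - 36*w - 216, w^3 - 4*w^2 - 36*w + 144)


(1) = n + 2
(2) = 1
(3) = gcd((k - 1)*(k - 3*y)*(k + 7*y), (k - 8)*(k - 3*y)*(k + 7*y)) = -k^2 - 4*k*y + 21*y^2
(4) = gcd((d - 3)*(d - 2), (d - 5/3)*(d + 1)) = 1
(5) = gcd((w - 6)*(w + 6)^2, (w - 6)*(w - 4)*(w + 6)) = w^2 - 36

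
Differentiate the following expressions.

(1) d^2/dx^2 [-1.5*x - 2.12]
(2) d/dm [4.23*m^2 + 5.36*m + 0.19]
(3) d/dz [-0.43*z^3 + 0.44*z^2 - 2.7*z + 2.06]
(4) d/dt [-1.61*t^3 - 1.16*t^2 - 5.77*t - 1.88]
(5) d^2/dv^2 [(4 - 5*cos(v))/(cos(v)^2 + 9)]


(1) = 0
(2) = 8.46*m + 5.36
(3) = -1.29*z^2 + 0.88*z - 2.7
(4) = -4.83*t^2 - 2.32*t - 5.77
(5) = ((32 - 40*cos(v))*sin(v)^2*cos(v)^2 + 5*(cos(v)^2 + 9)^2*cos(v) + 2*(cos(v)^2 + 9)*(4*cos(2*v) - 5*cos(3*v)))/(cos(v)^2 + 9)^3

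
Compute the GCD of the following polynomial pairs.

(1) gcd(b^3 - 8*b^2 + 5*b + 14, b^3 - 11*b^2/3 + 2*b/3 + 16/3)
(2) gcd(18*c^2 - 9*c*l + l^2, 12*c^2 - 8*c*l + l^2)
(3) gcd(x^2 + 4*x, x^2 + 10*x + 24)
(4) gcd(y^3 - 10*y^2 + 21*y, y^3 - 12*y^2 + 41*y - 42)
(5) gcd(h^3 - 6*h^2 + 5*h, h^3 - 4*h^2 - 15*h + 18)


(1) = b^2 - b - 2
(2) = gcd((-6*c + l)*(-3*c + l), (-6*c + l)*(-2*c + l)) = 6*c - l
(3) = x + 4
(4) = y^2 - 10*y + 21
(5) = h - 1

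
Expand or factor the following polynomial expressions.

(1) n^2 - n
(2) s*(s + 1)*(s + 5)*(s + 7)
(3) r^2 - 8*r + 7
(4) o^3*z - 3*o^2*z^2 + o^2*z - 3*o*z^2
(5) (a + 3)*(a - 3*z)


(1) = n*(n - 1)
(2) = s^4 + 13*s^3 + 47*s^2 + 35*s
(3) = (r - 7)*(r - 1)
(4) = o*(o - 3*z)*(o*z + z)
(5) = a^2 - 3*a*z + 3*a - 9*z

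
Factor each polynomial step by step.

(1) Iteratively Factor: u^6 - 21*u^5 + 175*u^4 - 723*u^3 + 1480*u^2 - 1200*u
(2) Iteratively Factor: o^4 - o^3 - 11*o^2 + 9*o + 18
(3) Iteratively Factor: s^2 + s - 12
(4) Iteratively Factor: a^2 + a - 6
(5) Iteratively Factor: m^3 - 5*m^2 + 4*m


(1) = (u - 5)*(u^5 - 16*u^4 + 95*u^3 - 248*u^2 + 240*u) = (u - 5)*(u - 4)*(u^4 - 12*u^3 + 47*u^2 - 60*u) = (u - 5)*(u - 4)^2*(u^3 - 8*u^2 + 15*u) = (u - 5)^2*(u - 4)^2*(u^2 - 3*u) = (u - 5)^2*(u - 4)^2*(u - 3)*(u)
(2) = (o - 3)*(o^3 + 2*o^2 - 5*o - 6) = (o - 3)*(o + 1)*(o^2 + o - 6) = (o - 3)*(o - 2)*(o + 1)*(o + 3)
(3) = (s - 3)*(s + 4)
(4) = (a - 2)*(a + 3)
(5) = (m)*(m^2 - 5*m + 4) = m*(m - 4)*(m - 1)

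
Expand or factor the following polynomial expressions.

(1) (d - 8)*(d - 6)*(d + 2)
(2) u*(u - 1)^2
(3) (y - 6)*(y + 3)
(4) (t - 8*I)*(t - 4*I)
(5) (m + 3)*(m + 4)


(1) = d^3 - 12*d^2 + 20*d + 96
(2) = u^3 - 2*u^2 + u
(3) = y^2 - 3*y - 18
(4) = t^2 - 12*I*t - 32
(5) = m^2 + 7*m + 12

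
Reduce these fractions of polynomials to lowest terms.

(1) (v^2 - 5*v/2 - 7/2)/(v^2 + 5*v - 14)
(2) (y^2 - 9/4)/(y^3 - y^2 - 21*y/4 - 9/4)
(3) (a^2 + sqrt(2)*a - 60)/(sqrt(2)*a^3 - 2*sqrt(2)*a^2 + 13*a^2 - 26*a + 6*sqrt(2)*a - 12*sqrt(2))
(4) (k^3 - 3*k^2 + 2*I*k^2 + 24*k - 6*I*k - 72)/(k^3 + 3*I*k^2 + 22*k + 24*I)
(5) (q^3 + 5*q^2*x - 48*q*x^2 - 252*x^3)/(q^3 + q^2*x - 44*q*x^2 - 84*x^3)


(1) = (2*v^2 - 5*v - 7)/(2*v^2 + 10*v - 28)
(2) = (2*y - 3)/(2*y^2 - 5*y - 3)
(3) = (a - 5*sqrt(2))/(sqrt(2)*a^2 + a*(1 - 2*sqrt(2)) - 2)
(4) = (k - 3)/(k + I)
(5) = (q + 6*x)/(q + 2*x)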